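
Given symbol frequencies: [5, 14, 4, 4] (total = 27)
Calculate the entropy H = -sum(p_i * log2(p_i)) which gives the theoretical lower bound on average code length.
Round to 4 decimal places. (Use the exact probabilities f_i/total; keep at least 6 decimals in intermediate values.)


Per-symbol terms -p_i * log2(p_i) with p_i = f_i/27:
  p = 5/27 = 0.185185: log2(p) = -2.432959, -p*log2(p) = 0.450548
  p = 14/27 = 0.518519: log2(p) = -0.947533, -p*log2(p) = 0.491313
  p = 4/27 = 0.148148: log2(p) = -2.754888, -p*log2(p) = 0.408131
  p = 4/27 = 0.148148: log2(p) = -2.754888, -p*log2(p) = 0.408131
H = 0.450548 + 0.491313 + 0.408131 + 0.408131 = 1.758123

H = 1.7581 bits/symbol


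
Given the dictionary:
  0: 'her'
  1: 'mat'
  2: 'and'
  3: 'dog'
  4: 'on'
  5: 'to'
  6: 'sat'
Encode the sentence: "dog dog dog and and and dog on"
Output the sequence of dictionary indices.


Look up each word in the dictionary:
  'dog' -> 3
  'dog' -> 3
  'dog' -> 3
  'and' -> 2
  'and' -> 2
  'and' -> 2
  'dog' -> 3
  'on' -> 4

Encoded: [3, 3, 3, 2, 2, 2, 3, 4]


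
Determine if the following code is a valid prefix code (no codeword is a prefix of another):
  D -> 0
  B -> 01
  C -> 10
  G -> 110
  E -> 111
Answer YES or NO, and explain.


Checking each pair (does one codeword prefix another?):
  D='0' vs B='01': prefix -- VIOLATION

NO -- this is NOT a valid prefix code. D (0) is a prefix of B (01).


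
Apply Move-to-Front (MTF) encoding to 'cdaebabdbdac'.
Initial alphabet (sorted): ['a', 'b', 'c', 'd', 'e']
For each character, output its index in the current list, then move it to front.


MTF encoding:
'c': index 2 in ['a', 'b', 'c', 'd', 'e'] -> ['c', 'a', 'b', 'd', 'e']
'd': index 3 in ['c', 'a', 'b', 'd', 'e'] -> ['d', 'c', 'a', 'b', 'e']
'a': index 2 in ['d', 'c', 'a', 'b', 'e'] -> ['a', 'd', 'c', 'b', 'e']
'e': index 4 in ['a', 'd', 'c', 'b', 'e'] -> ['e', 'a', 'd', 'c', 'b']
'b': index 4 in ['e', 'a', 'd', 'c', 'b'] -> ['b', 'e', 'a', 'd', 'c']
'a': index 2 in ['b', 'e', 'a', 'd', 'c'] -> ['a', 'b', 'e', 'd', 'c']
'b': index 1 in ['a', 'b', 'e', 'd', 'c'] -> ['b', 'a', 'e', 'd', 'c']
'd': index 3 in ['b', 'a', 'e', 'd', 'c'] -> ['d', 'b', 'a', 'e', 'c']
'b': index 1 in ['d', 'b', 'a', 'e', 'c'] -> ['b', 'd', 'a', 'e', 'c']
'd': index 1 in ['b', 'd', 'a', 'e', 'c'] -> ['d', 'b', 'a', 'e', 'c']
'a': index 2 in ['d', 'b', 'a', 'e', 'c'] -> ['a', 'd', 'b', 'e', 'c']
'c': index 4 in ['a', 'd', 'b', 'e', 'c'] -> ['c', 'a', 'd', 'b', 'e']


Output: [2, 3, 2, 4, 4, 2, 1, 3, 1, 1, 2, 4]


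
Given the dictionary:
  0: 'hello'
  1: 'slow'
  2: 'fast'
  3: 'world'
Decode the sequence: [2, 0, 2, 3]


Look up each index in the dictionary:
  2 -> 'fast'
  0 -> 'hello'
  2 -> 'fast'
  3 -> 'world'

Decoded: "fast hello fast world"


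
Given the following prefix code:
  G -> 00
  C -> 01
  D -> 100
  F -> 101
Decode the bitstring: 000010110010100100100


Decoding step by step:
Bits 00 -> G
Bits 00 -> G
Bits 101 -> F
Bits 100 -> D
Bits 101 -> F
Bits 00 -> G
Bits 100 -> D
Bits 100 -> D


Decoded message: GGFDFGDD


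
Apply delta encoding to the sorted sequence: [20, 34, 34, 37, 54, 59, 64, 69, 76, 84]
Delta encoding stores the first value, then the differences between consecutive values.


First value: 20
Deltas:
  34 - 20 = 14
  34 - 34 = 0
  37 - 34 = 3
  54 - 37 = 17
  59 - 54 = 5
  64 - 59 = 5
  69 - 64 = 5
  76 - 69 = 7
  84 - 76 = 8


Delta encoded: [20, 14, 0, 3, 17, 5, 5, 5, 7, 8]


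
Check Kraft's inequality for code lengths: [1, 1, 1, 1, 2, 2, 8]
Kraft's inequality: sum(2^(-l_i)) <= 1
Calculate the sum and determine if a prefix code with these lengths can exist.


Sum = 2^(-1) + 2^(-1) + 2^(-1) + 2^(-1) + 2^(-2) + 2^(-2) + 2^(-8)
    = 0.5 + 0.5 + 0.5 + 0.5 + 0.25 + 0.25 + 0.00390625
    = 641/256 = 2.50390625
Since 2.50390625 > 1, Kraft's inequality is NOT satisfied.
A prefix code with these lengths CANNOT exist.

Kraft sum = 2.50390625. Not satisfied.


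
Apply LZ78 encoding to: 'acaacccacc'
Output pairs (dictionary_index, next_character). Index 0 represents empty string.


LZ78 encoding steps:
Dictionary: {0: ''}
Step 1: w='' (idx 0), next='a' -> output (0, 'a'), add 'a' as idx 1
Step 2: w='' (idx 0), next='c' -> output (0, 'c'), add 'c' as idx 2
Step 3: w='a' (idx 1), next='a' -> output (1, 'a'), add 'aa' as idx 3
Step 4: w='c' (idx 2), next='c' -> output (2, 'c'), add 'cc' as idx 4
Step 5: w='c' (idx 2), next='a' -> output (2, 'a'), add 'ca' as idx 5
Step 6: w='cc' (idx 4), end of input -> output (4, '')


Encoded: [(0, 'a'), (0, 'c'), (1, 'a'), (2, 'c'), (2, 'a'), (4, '')]


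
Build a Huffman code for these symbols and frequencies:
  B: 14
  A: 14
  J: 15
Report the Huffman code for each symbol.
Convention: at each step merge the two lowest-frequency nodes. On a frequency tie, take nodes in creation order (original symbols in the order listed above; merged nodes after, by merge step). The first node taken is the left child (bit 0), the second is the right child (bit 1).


Huffman tree construction:
Step 1: Merge B(14) + A(14) = 28
Step 2: Merge J(15) + (B+A)(28) = 43
Read each symbol's code off the tree from the root (left child = 0, right child = 1).

Codes:
  B: 10 (length 2)
  A: 11 (length 2)
  J: 0 (length 1)
Average code length: 71/43 = 1.6512 bits/symbol


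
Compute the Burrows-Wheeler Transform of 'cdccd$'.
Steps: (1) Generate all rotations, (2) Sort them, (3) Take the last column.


Rotations (sorted):
  0: $cdccd -> last char: d
  1: ccd$cd -> last char: d
  2: cd$cdc -> last char: c
  3: cdccd$ -> last char: $
  4: d$cdcc -> last char: c
  5: dccd$c -> last char: c


BWT = ddc$cc


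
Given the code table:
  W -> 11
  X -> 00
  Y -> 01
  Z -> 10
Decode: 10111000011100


Decoding:
10 -> Z
11 -> W
10 -> Z
00 -> X
01 -> Y
11 -> W
00 -> X


Result: ZWZXYWX


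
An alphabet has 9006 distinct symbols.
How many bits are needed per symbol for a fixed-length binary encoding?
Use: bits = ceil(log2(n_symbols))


log2(9006) = 13.1367
Bracket: 2^13 = 8192 < 9006 <= 2^14 = 16384
So ceil(log2(9006)) = 14

bits = ceil(log2(9006)) = ceil(13.1367) = 14 bits


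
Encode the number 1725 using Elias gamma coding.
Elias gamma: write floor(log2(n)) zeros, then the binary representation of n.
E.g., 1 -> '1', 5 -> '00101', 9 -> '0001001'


num_bits = floor(log2(1725)) + 1 = 11
leading_zeros = num_bits - 1 = 10
binary(1725) = 11010111101

Elias gamma(1725) = '0000000000' + '11010111101' = 000000000011010111101 (21 bits)


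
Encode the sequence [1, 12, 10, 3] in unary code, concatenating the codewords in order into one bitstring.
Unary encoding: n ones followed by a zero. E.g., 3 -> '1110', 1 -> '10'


Encode each number as n ones followed by a terminating 0:
  1 -> 10 (2 bits)
  12 -> 1111111111110 (13 bits)
  10 -> 11111111110 (11 bits)
  3 -> 1110 (4 bits)
Total length = 2 + 13 + 11 + 4 = 30 bits.

Unary([1, 12, 10, 3]) = 101111111111110111111111101110 (30 bits)


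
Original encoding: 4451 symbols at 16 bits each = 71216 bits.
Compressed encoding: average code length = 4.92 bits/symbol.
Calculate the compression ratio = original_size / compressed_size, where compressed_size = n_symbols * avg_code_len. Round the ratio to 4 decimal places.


original_size = n_symbols * orig_bits = 4451 * 16 = 71216 bits
compressed_size = n_symbols * avg_code_len = 4451 * 4.92 = 21898.92 bits
ratio = original_size / compressed_size = 71216 / 21898.92 = 3.252

Compression ratio = 3.252


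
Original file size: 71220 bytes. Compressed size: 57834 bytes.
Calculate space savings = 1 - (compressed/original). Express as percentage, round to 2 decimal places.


ratio = compressed/original = 57834/71220 = 0.812047
savings = 1 - ratio = 1 - 0.812047 = 0.187953
as a percentage: 0.187953 * 100 = 18.8%

Space savings = 1 - 57834/71220 = 18.8%


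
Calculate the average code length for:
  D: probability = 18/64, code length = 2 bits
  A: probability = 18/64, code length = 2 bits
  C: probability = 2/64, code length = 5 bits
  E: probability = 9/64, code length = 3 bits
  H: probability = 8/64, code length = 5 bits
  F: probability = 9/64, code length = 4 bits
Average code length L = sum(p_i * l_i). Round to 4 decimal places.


Weighted contributions p_i * l_i:
  D: (18/64) * 2 = 36/64
  A: (18/64) * 2 = 36/64
  C: (2/64) * 5 = 10/64
  E: (9/64) * 3 = 27/64
  H: (8/64) * 5 = 40/64
  F: (9/64) * 4 = 36/64
Sum = (36 + 36 + 10 + 27 + 40 + 36)/64 = 185/64

L = 185/64 = 2.8906 bits/symbol


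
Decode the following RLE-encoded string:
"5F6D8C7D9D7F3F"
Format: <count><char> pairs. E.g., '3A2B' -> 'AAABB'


Expanding each <count><char> pair:
  5F -> 'FFFFF'
  6D -> 'DDDDDD'
  8C -> 'CCCCCCCC'
  7D -> 'DDDDDDD'
  9D -> 'DDDDDDDDD'
  7F -> 'FFFFFFF'
  3F -> 'FFF'

Decoded = FFFFFDDDDDDCCCCCCCCDDDDDDDDDDDDDDDDFFFFFFFFFF


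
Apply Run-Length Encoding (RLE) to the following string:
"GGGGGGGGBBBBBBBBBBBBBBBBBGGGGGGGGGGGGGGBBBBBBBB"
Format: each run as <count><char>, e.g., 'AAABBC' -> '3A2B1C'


Scanning runs left to right:
  i=0: run of 'G' x 8 -> '8G'
  i=8: run of 'B' x 17 -> '17B'
  i=25: run of 'G' x 14 -> '14G'
  i=39: run of 'B' x 8 -> '8B'

RLE = 8G17B14G8B


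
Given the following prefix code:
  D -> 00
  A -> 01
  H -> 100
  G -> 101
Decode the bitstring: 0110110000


Decoding step by step:
Bits 01 -> A
Bits 101 -> G
Bits 100 -> H
Bits 00 -> D


Decoded message: AGHD


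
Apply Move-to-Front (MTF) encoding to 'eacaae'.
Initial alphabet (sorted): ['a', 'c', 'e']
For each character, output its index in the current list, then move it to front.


MTF encoding:
'e': index 2 in ['a', 'c', 'e'] -> ['e', 'a', 'c']
'a': index 1 in ['e', 'a', 'c'] -> ['a', 'e', 'c']
'c': index 2 in ['a', 'e', 'c'] -> ['c', 'a', 'e']
'a': index 1 in ['c', 'a', 'e'] -> ['a', 'c', 'e']
'a': index 0 in ['a', 'c', 'e'] -> ['a', 'c', 'e']
'e': index 2 in ['a', 'c', 'e'] -> ['e', 'a', 'c']


Output: [2, 1, 2, 1, 0, 2]


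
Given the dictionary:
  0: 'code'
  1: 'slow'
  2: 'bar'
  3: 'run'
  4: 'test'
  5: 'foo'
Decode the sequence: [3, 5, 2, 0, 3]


Look up each index in the dictionary:
  3 -> 'run'
  5 -> 'foo'
  2 -> 'bar'
  0 -> 'code'
  3 -> 'run'

Decoded: "run foo bar code run"


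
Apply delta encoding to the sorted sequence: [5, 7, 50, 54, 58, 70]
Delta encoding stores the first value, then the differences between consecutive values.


First value: 5
Deltas:
  7 - 5 = 2
  50 - 7 = 43
  54 - 50 = 4
  58 - 54 = 4
  70 - 58 = 12


Delta encoded: [5, 2, 43, 4, 4, 12]


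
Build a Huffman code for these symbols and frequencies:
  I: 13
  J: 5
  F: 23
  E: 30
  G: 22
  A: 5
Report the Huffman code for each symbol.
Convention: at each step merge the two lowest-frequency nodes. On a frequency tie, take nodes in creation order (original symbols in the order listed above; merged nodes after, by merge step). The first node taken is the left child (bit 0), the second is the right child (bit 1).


Huffman tree construction:
Step 1: Merge J(5) + A(5) = 10
Step 2: Merge (J+A)(10) + I(13) = 23
Step 3: Merge G(22) + F(23) = 45
Step 4: Merge ((J+A)+I)(23) + E(30) = 53
Step 5: Merge (G+F)(45) + (((J+A)+I)+E)(53) = 98
Read each symbol's code off the tree from the root (left child = 0, right child = 1).

Codes:
  I: 101 (length 3)
  J: 1000 (length 4)
  F: 01 (length 2)
  E: 11 (length 2)
  G: 00 (length 2)
  A: 1001 (length 4)
Average code length: 229/98 = 2.3367 bits/symbol


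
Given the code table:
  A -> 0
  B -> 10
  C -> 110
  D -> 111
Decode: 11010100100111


Decoding:
110 -> C
10 -> B
10 -> B
0 -> A
10 -> B
0 -> A
111 -> D


Result: CBBABAD


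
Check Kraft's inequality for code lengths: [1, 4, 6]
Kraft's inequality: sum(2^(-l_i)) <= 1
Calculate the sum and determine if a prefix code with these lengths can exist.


Sum = 2^(-1) + 2^(-4) + 2^(-6)
    = 0.5 + 0.0625 + 0.015625
    = 37/64 = 0.578125
Since 0.578125 <= 1, Kraft's inequality IS satisfied.
A prefix code with these lengths CAN exist.

Kraft sum = 0.578125. Satisfied.


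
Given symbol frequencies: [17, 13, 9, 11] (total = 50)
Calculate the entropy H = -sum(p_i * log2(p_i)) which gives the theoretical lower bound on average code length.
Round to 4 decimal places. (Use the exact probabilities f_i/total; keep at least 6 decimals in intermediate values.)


Per-symbol terms -p_i * log2(p_i) with p_i = f_i/50:
  p = 17/50 = 0.340000: log2(p) = -1.556393, -p*log2(p) = 0.529174
  p = 13/50 = 0.260000: log2(p) = -1.943416, -p*log2(p) = 0.505288
  p = 9/50 = 0.180000: log2(p) = -2.473931, -p*log2(p) = 0.445308
  p = 11/50 = 0.220000: log2(p) = -2.184425, -p*log2(p) = 0.480573
H = 0.529174 + 0.505288 + 0.445308 + 0.480573 = 1.960343

H = 1.9603 bits/symbol


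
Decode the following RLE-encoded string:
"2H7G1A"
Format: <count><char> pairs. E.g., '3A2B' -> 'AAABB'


Expanding each <count><char> pair:
  2H -> 'HH'
  7G -> 'GGGGGGG'
  1A -> 'A'

Decoded = HHGGGGGGGA


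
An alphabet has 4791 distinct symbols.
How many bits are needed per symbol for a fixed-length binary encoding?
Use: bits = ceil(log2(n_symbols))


log2(4791) = 12.2261
Bracket: 2^12 = 4096 < 4791 <= 2^13 = 8192
So ceil(log2(4791)) = 13

bits = ceil(log2(4791)) = ceil(12.2261) = 13 bits


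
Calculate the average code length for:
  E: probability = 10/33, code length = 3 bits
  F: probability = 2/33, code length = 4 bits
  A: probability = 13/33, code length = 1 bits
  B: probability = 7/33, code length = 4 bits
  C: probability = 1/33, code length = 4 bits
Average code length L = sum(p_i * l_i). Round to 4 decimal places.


Weighted contributions p_i * l_i:
  E: (10/33) * 3 = 30/33
  F: (2/33) * 4 = 8/33
  A: (13/33) * 1 = 13/33
  B: (7/33) * 4 = 28/33
  C: (1/33) * 4 = 4/33
Sum = (30 + 8 + 13 + 28 + 4)/33 = 83/33

L = 83/33 = 2.5152 bits/symbol


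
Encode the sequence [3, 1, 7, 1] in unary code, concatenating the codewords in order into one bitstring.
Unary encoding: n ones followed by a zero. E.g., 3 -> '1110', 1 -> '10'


Encode each number as n ones followed by a terminating 0:
  3 -> 1110 (4 bits)
  1 -> 10 (2 bits)
  7 -> 11111110 (8 bits)
  1 -> 10 (2 bits)
Total length = 4 + 2 + 8 + 2 = 16 bits.

Unary([3, 1, 7, 1]) = 1110101111111010 (16 bits)


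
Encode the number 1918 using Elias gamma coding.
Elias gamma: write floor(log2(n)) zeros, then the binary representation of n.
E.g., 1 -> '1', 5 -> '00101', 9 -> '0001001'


num_bits = floor(log2(1918)) + 1 = 11
leading_zeros = num_bits - 1 = 10
binary(1918) = 11101111110

Elias gamma(1918) = '0000000000' + '11101111110' = 000000000011101111110 (21 bits)


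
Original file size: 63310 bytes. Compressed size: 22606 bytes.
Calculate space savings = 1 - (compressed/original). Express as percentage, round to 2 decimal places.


ratio = compressed/original = 22606/63310 = 0.357068
savings = 1 - ratio = 1 - 0.357068 = 0.642932
as a percentage: 0.642932 * 100 = 64.29%

Space savings = 1 - 22606/63310 = 64.29%


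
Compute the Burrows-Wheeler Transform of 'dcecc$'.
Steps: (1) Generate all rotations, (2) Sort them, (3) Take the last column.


Rotations (sorted):
  0: $dcecc -> last char: c
  1: c$dcec -> last char: c
  2: cc$dce -> last char: e
  3: cecc$d -> last char: d
  4: dcecc$ -> last char: $
  5: ecc$dc -> last char: c


BWT = cced$c


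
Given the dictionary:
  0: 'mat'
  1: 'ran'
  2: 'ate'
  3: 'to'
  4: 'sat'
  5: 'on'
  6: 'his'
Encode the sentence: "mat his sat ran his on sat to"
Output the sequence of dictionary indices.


Look up each word in the dictionary:
  'mat' -> 0
  'his' -> 6
  'sat' -> 4
  'ran' -> 1
  'his' -> 6
  'on' -> 5
  'sat' -> 4
  'to' -> 3

Encoded: [0, 6, 4, 1, 6, 5, 4, 3]


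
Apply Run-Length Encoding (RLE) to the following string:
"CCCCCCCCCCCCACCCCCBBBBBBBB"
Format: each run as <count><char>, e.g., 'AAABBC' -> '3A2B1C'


Scanning runs left to right:
  i=0: run of 'C' x 12 -> '12C'
  i=12: run of 'A' x 1 -> '1A'
  i=13: run of 'C' x 5 -> '5C'
  i=18: run of 'B' x 8 -> '8B'

RLE = 12C1A5C8B


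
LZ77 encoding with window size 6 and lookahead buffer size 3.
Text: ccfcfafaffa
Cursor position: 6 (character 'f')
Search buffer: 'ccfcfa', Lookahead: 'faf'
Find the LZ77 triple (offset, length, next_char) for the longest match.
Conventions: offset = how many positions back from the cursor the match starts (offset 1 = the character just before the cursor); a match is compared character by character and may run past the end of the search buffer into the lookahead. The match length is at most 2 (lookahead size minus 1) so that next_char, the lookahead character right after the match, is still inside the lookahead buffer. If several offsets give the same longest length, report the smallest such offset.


Try each offset into the search buffer:
  offset=1 (pos 5, char 'a'): match length 0
  offset=2 (pos 4, char 'f'): match length 2
  offset=3 (pos 3, char 'c'): match length 0
  offset=4 (pos 2, char 'f'): match length 1
  offset=5 (pos 1, char 'c'): match length 0
  offset=6 (pos 0, char 'c'): match length 0
Longest match has length 2 at offset 2.
next_char = character at position 6 + 2 = 8 -> 'f'

Best match: offset=2, length=2 (matching 'fa' starting at position 4)
LZ77 triple: (2, 2, 'f')


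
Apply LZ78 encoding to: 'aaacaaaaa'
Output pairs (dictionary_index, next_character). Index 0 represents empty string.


LZ78 encoding steps:
Dictionary: {0: ''}
Step 1: w='' (idx 0), next='a' -> output (0, 'a'), add 'a' as idx 1
Step 2: w='a' (idx 1), next='a' -> output (1, 'a'), add 'aa' as idx 2
Step 3: w='' (idx 0), next='c' -> output (0, 'c'), add 'c' as idx 3
Step 4: w='aa' (idx 2), next='a' -> output (2, 'a'), add 'aaa' as idx 4
Step 5: w='aa' (idx 2), end of input -> output (2, '')


Encoded: [(0, 'a'), (1, 'a'), (0, 'c'), (2, 'a'), (2, '')]


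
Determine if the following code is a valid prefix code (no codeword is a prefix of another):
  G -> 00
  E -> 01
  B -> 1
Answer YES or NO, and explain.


Checking each pair (does one codeword prefix another?):
  G='00' vs E='01': no prefix
  G='00' vs B='1': no prefix
  E='01' vs G='00': no prefix
  E='01' vs B='1': no prefix
  B='1' vs G='00': no prefix
  B='1' vs E='01': no prefix
No violation found over all pairs.

YES -- this is a valid prefix code. No codeword is a prefix of any other codeword.


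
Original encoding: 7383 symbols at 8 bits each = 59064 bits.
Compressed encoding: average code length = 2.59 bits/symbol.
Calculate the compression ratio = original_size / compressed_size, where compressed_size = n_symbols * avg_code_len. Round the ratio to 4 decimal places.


original_size = n_symbols * orig_bits = 7383 * 8 = 59064 bits
compressed_size = n_symbols * avg_code_len = 7383 * 2.59 = 19121.97 bits
ratio = original_size / compressed_size = 59064 / 19121.97 = 3.0888

Compression ratio = 3.0888


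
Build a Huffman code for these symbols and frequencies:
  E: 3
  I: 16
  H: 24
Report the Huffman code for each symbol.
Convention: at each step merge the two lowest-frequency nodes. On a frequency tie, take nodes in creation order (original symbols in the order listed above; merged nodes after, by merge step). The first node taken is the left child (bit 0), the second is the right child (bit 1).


Huffman tree construction:
Step 1: Merge E(3) + I(16) = 19
Step 2: Merge (E+I)(19) + H(24) = 43
Read each symbol's code off the tree from the root (left child = 0, right child = 1).

Codes:
  E: 00 (length 2)
  I: 01 (length 2)
  H: 1 (length 1)
Average code length: 62/43 = 1.4419 bits/symbol


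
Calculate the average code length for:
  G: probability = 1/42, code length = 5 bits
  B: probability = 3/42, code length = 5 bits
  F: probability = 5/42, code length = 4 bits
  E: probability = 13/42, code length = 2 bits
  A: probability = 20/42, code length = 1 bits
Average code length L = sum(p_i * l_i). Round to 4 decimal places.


Weighted contributions p_i * l_i:
  G: (1/42) * 5 = 5/42
  B: (3/42) * 5 = 15/42
  F: (5/42) * 4 = 20/42
  E: (13/42) * 2 = 26/42
  A: (20/42) * 1 = 20/42
Sum = (5 + 15 + 20 + 26 + 20)/42 = 86/42

L = 86/42 = 2.0476 bits/symbol


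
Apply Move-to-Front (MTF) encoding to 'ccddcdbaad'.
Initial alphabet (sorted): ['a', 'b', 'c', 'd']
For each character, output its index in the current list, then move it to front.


MTF encoding:
'c': index 2 in ['a', 'b', 'c', 'd'] -> ['c', 'a', 'b', 'd']
'c': index 0 in ['c', 'a', 'b', 'd'] -> ['c', 'a', 'b', 'd']
'd': index 3 in ['c', 'a', 'b', 'd'] -> ['d', 'c', 'a', 'b']
'd': index 0 in ['d', 'c', 'a', 'b'] -> ['d', 'c', 'a', 'b']
'c': index 1 in ['d', 'c', 'a', 'b'] -> ['c', 'd', 'a', 'b']
'd': index 1 in ['c', 'd', 'a', 'b'] -> ['d', 'c', 'a', 'b']
'b': index 3 in ['d', 'c', 'a', 'b'] -> ['b', 'd', 'c', 'a']
'a': index 3 in ['b', 'd', 'c', 'a'] -> ['a', 'b', 'd', 'c']
'a': index 0 in ['a', 'b', 'd', 'c'] -> ['a', 'b', 'd', 'c']
'd': index 2 in ['a', 'b', 'd', 'c'] -> ['d', 'a', 'b', 'c']


Output: [2, 0, 3, 0, 1, 1, 3, 3, 0, 2]


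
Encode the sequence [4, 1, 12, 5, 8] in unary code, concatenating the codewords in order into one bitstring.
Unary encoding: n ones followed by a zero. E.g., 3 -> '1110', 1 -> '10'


Encode each number as n ones followed by a terminating 0:
  4 -> 11110 (5 bits)
  1 -> 10 (2 bits)
  12 -> 1111111111110 (13 bits)
  5 -> 111110 (6 bits)
  8 -> 111111110 (9 bits)
Total length = 5 + 2 + 13 + 6 + 9 = 35 bits.

Unary([4, 1, 12, 5, 8]) = 11110101111111111110111110111111110 (35 bits)


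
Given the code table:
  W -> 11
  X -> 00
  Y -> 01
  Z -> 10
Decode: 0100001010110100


Decoding:
01 -> Y
00 -> X
00 -> X
10 -> Z
10 -> Z
11 -> W
01 -> Y
00 -> X


Result: YXXZZWYX


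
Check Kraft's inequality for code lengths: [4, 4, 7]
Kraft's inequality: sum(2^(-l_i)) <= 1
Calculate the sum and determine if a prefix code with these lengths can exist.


Sum = 2^(-4) + 2^(-4) + 2^(-7)
    = 0.0625 + 0.0625 + 0.0078125
    = 17/128 = 0.1328125
Since 0.1328125 <= 1, Kraft's inequality IS satisfied.
A prefix code with these lengths CAN exist.

Kraft sum = 0.1328125. Satisfied.


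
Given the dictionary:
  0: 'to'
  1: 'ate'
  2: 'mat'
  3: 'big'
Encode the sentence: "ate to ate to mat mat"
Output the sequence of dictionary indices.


Look up each word in the dictionary:
  'ate' -> 1
  'to' -> 0
  'ate' -> 1
  'to' -> 0
  'mat' -> 2
  'mat' -> 2

Encoded: [1, 0, 1, 0, 2, 2]


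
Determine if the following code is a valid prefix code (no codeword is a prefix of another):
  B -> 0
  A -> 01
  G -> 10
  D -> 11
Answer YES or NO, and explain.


Checking each pair (does one codeword prefix another?):
  B='0' vs A='01': prefix -- VIOLATION

NO -- this is NOT a valid prefix code. B (0) is a prefix of A (01).


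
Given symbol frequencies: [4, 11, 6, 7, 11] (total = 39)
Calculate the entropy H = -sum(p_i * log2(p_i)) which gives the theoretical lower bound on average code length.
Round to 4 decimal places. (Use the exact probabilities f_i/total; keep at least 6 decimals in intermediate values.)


Per-symbol terms -p_i * log2(p_i) with p_i = f_i/39:
  p = 4/39 = 0.102564: log2(p) = -3.285402, -p*log2(p) = 0.336964
  p = 11/39 = 0.282051: log2(p) = -1.825971, -p*log2(p) = 0.515017
  p = 6/39 = 0.153846: log2(p) = -2.700440, -p*log2(p) = 0.415452
  p = 7/39 = 0.179487: log2(p) = -2.478047, -p*log2(p) = 0.444778
  p = 11/39 = 0.282051: log2(p) = -1.825971, -p*log2(p) = 0.515017
H = 0.336964 + 0.515017 + 0.415452 + 0.444778 + 0.515017 = 2.227228

H = 2.2272 bits/symbol


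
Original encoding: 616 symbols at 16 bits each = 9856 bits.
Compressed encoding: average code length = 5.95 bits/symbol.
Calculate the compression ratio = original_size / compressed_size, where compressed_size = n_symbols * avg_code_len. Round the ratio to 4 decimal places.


original_size = n_symbols * orig_bits = 616 * 16 = 9856 bits
compressed_size = n_symbols * avg_code_len = 616 * 5.95 = 3665.2 bits
ratio = original_size / compressed_size = 9856 / 3665.2 = 2.6891

Compression ratio = 2.6891


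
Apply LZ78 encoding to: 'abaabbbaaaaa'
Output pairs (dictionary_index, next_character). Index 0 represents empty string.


LZ78 encoding steps:
Dictionary: {0: ''}
Step 1: w='' (idx 0), next='a' -> output (0, 'a'), add 'a' as idx 1
Step 2: w='' (idx 0), next='b' -> output (0, 'b'), add 'b' as idx 2
Step 3: w='a' (idx 1), next='a' -> output (1, 'a'), add 'aa' as idx 3
Step 4: w='b' (idx 2), next='b' -> output (2, 'b'), add 'bb' as idx 4
Step 5: w='b' (idx 2), next='a' -> output (2, 'a'), add 'ba' as idx 5
Step 6: w='aa' (idx 3), next='a' -> output (3, 'a'), add 'aaa' as idx 6
Step 7: w='a' (idx 1), end of input -> output (1, '')


Encoded: [(0, 'a'), (0, 'b'), (1, 'a'), (2, 'b'), (2, 'a'), (3, 'a'), (1, '')]


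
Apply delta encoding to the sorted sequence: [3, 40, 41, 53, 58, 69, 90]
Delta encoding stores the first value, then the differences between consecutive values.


First value: 3
Deltas:
  40 - 3 = 37
  41 - 40 = 1
  53 - 41 = 12
  58 - 53 = 5
  69 - 58 = 11
  90 - 69 = 21


Delta encoded: [3, 37, 1, 12, 5, 11, 21]


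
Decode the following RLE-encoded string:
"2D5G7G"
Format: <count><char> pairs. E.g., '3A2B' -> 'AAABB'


Expanding each <count><char> pair:
  2D -> 'DD'
  5G -> 'GGGGG'
  7G -> 'GGGGGGG'

Decoded = DDGGGGGGGGGGGG


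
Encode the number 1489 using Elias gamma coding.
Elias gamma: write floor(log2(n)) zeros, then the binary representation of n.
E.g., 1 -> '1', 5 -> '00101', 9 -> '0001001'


num_bits = floor(log2(1489)) + 1 = 11
leading_zeros = num_bits - 1 = 10
binary(1489) = 10111010001

Elias gamma(1489) = '0000000000' + '10111010001' = 000000000010111010001 (21 bits)


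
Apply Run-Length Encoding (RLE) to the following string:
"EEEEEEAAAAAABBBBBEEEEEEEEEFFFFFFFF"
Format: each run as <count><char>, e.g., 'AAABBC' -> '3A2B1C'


Scanning runs left to right:
  i=0: run of 'E' x 6 -> '6E'
  i=6: run of 'A' x 6 -> '6A'
  i=12: run of 'B' x 5 -> '5B'
  i=17: run of 'E' x 9 -> '9E'
  i=26: run of 'F' x 8 -> '8F'

RLE = 6E6A5B9E8F


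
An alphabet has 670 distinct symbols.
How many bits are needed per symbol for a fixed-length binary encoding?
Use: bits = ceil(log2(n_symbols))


log2(670) = 9.388
Bracket: 2^9 = 512 < 670 <= 2^10 = 1024
So ceil(log2(670)) = 10

bits = ceil(log2(670)) = ceil(9.388) = 10 bits


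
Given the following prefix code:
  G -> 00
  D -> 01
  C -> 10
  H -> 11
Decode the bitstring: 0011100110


Decoding step by step:
Bits 00 -> G
Bits 11 -> H
Bits 10 -> C
Bits 01 -> D
Bits 10 -> C


Decoded message: GHCDC


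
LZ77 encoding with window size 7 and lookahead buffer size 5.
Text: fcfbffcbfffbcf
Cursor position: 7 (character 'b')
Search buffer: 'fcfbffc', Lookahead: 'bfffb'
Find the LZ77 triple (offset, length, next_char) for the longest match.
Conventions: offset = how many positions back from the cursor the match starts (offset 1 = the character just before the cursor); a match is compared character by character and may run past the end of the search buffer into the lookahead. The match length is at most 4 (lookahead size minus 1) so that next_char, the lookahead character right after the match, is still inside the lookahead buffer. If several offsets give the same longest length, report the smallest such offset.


Try each offset into the search buffer:
  offset=1 (pos 6, char 'c'): match length 0
  offset=2 (pos 5, char 'f'): match length 0
  offset=3 (pos 4, char 'f'): match length 0
  offset=4 (pos 3, char 'b'): match length 3
  offset=5 (pos 2, char 'f'): match length 0
  offset=6 (pos 1, char 'c'): match length 0
  offset=7 (pos 0, char 'f'): match length 0
Longest match has length 3 at offset 4.
next_char = character at position 7 + 3 = 10 -> 'f'

Best match: offset=4, length=3 (matching 'bff' starting at position 3)
LZ77 triple: (4, 3, 'f')


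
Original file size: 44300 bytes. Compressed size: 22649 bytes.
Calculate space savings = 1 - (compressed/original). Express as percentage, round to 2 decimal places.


ratio = compressed/original = 22649/44300 = 0.511264
savings = 1 - ratio = 1 - 0.511264 = 0.488736
as a percentage: 0.488736 * 100 = 48.87%

Space savings = 1 - 22649/44300 = 48.87%


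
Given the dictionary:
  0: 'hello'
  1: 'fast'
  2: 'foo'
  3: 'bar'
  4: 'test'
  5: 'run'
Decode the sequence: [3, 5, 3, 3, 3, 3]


Look up each index in the dictionary:
  3 -> 'bar'
  5 -> 'run'
  3 -> 'bar'
  3 -> 'bar'
  3 -> 'bar'
  3 -> 'bar'

Decoded: "bar run bar bar bar bar"


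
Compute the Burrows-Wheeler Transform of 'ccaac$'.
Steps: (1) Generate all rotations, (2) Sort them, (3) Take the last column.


Rotations (sorted):
  0: $ccaac -> last char: c
  1: aac$cc -> last char: c
  2: ac$cca -> last char: a
  3: c$ccaa -> last char: a
  4: caac$c -> last char: c
  5: ccaac$ -> last char: $


BWT = ccaac$


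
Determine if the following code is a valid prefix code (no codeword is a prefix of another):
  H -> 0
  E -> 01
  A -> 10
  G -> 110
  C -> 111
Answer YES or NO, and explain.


Checking each pair (does one codeword prefix another?):
  H='0' vs E='01': prefix -- VIOLATION

NO -- this is NOT a valid prefix code. H (0) is a prefix of E (01).


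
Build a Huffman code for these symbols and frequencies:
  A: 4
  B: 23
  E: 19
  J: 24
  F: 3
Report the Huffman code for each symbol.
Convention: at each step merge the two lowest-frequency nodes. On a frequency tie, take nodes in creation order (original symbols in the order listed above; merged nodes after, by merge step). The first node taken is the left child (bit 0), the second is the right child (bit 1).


Huffman tree construction:
Step 1: Merge F(3) + A(4) = 7
Step 2: Merge (F+A)(7) + E(19) = 26
Step 3: Merge B(23) + J(24) = 47
Step 4: Merge ((F+A)+E)(26) + (B+J)(47) = 73
Read each symbol's code off the tree from the root (left child = 0, right child = 1).

Codes:
  A: 001 (length 3)
  B: 10 (length 2)
  E: 01 (length 2)
  J: 11 (length 2)
  F: 000 (length 3)
Average code length: 153/73 = 2.0959 bits/symbol


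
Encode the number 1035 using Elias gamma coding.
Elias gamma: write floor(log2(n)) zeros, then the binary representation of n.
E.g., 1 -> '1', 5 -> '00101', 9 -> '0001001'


num_bits = floor(log2(1035)) + 1 = 11
leading_zeros = num_bits - 1 = 10
binary(1035) = 10000001011

Elias gamma(1035) = '0000000000' + '10000001011' = 000000000010000001011 (21 bits)


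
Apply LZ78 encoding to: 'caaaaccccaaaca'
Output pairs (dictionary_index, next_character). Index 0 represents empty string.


LZ78 encoding steps:
Dictionary: {0: ''}
Step 1: w='' (idx 0), next='c' -> output (0, 'c'), add 'c' as idx 1
Step 2: w='' (idx 0), next='a' -> output (0, 'a'), add 'a' as idx 2
Step 3: w='a' (idx 2), next='a' -> output (2, 'a'), add 'aa' as idx 3
Step 4: w='a' (idx 2), next='c' -> output (2, 'c'), add 'ac' as idx 4
Step 5: w='c' (idx 1), next='c' -> output (1, 'c'), add 'cc' as idx 5
Step 6: w='c' (idx 1), next='a' -> output (1, 'a'), add 'ca' as idx 6
Step 7: w='aa' (idx 3), next='c' -> output (3, 'c'), add 'aac' as idx 7
Step 8: w='a' (idx 2), end of input -> output (2, '')


Encoded: [(0, 'c'), (0, 'a'), (2, 'a'), (2, 'c'), (1, 'c'), (1, 'a'), (3, 'c'), (2, '')]


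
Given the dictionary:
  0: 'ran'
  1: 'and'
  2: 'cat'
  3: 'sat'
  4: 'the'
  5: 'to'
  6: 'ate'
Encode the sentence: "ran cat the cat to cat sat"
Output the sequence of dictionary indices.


Look up each word in the dictionary:
  'ran' -> 0
  'cat' -> 2
  'the' -> 4
  'cat' -> 2
  'to' -> 5
  'cat' -> 2
  'sat' -> 3

Encoded: [0, 2, 4, 2, 5, 2, 3]


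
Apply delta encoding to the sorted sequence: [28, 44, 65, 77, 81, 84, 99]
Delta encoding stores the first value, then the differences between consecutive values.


First value: 28
Deltas:
  44 - 28 = 16
  65 - 44 = 21
  77 - 65 = 12
  81 - 77 = 4
  84 - 81 = 3
  99 - 84 = 15


Delta encoded: [28, 16, 21, 12, 4, 3, 15]


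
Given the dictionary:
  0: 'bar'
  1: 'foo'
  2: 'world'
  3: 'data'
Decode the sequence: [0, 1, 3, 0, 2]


Look up each index in the dictionary:
  0 -> 'bar'
  1 -> 'foo'
  3 -> 'data'
  0 -> 'bar'
  2 -> 'world'

Decoded: "bar foo data bar world"


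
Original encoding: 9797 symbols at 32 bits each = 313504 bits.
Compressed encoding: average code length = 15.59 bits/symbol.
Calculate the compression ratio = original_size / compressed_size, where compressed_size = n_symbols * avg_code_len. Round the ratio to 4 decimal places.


original_size = n_symbols * orig_bits = 9797 * 32 = 313504 bits
compressed_size = n_symbols * avg_code_len = 9797 * 15.59 = 152735.23 bits
ratio = original_size / compressed_size = 313504 / 152735.23 = 2.0526

Compression ratio = 2.0526


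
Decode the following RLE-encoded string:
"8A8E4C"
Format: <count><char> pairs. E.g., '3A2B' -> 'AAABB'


Expanding each <count><char> pair:
  8A -> 'AAAAAAAA'
  8E -> 'EEEEEEEE'
  4C -> 'CCCC'

Decoded = AAAAAAAAEEEEEEEECCCC


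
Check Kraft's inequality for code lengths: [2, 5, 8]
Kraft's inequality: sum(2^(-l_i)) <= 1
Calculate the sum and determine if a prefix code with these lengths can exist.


Sum = 2^(-2) + 2^(-5) + 2^(-8)
    = 0.25 + 0.03125 + 0.00390625
    = 73/256 = 0.28515625
Since 0.28515625 <= 1, Kraft's inequality IS satisfied.
A prefix code with these lengths CAN exist.

Kraft sum = 0.28515625. Satisfied.


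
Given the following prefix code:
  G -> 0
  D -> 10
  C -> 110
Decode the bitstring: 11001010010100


Decoding step by step:
Bits 110 -> C
Bits 0 -> G
Bits 10 -> D
Bits 10 -> D
Bits 0 -> G
Bits 10 -> D
Bits 10 -> D
Bits 0 -> G


Decoded message: CGDDGDDG


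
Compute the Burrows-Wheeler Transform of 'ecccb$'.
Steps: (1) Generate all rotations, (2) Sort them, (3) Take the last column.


Rotations (sorted):
  0: $ecccb -> last char: b
  1: b$eccc -> last char: c
  2: cb$ecc -> last char: c
  3: ccb$ec -> last char: c
  4: cccb$e -> last char: e
  5: ecccb$ -> last char: $


BWT = bccce$


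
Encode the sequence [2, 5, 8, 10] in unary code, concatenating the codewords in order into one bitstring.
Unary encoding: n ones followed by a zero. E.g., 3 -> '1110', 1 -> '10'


Encode each number as n ones followed by a terminating 0:
  2 -> 110 (3 bits)
  5 -> 111110 (6 bits)
  8 -> 111111110 (9 bits)
  10 -> 11111111110 (11 bits)
Total length = 3 + 6 + 9 + 11 = 29 bits.

Unary([2, 5, 8, 10]) = 11011111011111111011111111110 (29 bits)


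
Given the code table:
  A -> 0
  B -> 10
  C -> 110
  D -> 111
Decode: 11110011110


Decoding:
111 -> D
10 -> B
0 -> A
111 -> D
10 -> B


Result: DBADB


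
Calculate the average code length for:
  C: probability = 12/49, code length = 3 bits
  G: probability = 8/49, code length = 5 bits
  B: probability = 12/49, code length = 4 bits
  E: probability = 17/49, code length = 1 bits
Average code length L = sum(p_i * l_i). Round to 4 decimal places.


Weighted contributions p_i * l_i:
  C: (12/49) * 3 = 36/49
  G: (8/49) * 5 = 40/49
  B: (12/49) * 4 = 48/49
  E: (17/49) * 1 = 17/49
Sum = (36 + 40 + 48 + 17)/49 = 141/49

L = 141/49 = 2.8776 bits/symbol


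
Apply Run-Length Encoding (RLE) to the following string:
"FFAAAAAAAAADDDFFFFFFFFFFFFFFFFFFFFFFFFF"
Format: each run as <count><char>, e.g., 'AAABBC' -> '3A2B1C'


Scanning runs left to right:
  i=0: run of 'F' x 2 -> '2F'
  i=2: run of 'A' x 9 -> '9A'
  i=11: run of 'D' x 3 -> '3D'
  i=14: run of 'F' x 25 -> '25F'

RLE = 2F9A3D25F


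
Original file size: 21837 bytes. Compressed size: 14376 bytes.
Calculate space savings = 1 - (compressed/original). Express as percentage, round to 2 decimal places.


ratio = compressed/original = 14376/21837 = 0.658332
savings = 1 - ratio = 1 - 0.658332 = 0.341668
as a percentage: 0.341668 * 100 = 34.17%

Space savings = 1 - 14376/21837 = 34.17%


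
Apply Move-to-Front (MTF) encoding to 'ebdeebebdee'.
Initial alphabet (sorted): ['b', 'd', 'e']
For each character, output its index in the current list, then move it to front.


MTF encoding:
'e': index 2 in ['b', 'd', 'e'] -> ['e', 'b', 'd']
'b': index 1 in ['e', 'b', 'd'] -> ['b', 'e', 'd']
'd': index 2 in ['b', 'e', 'd'] -> ['d', 'b', 'e']
'e': index 2 in ['d', 'b', 'e'] -> ['e', 'd', 'b']
'e': index 0 in ['e', 'd', 'b'] -> ['e', 'd', 'b']
'b': index 2 in ['e', 'd', 'b'] -> ['b', 'e', 'd']
'e': index 1 in ['b', 'e', 'd'] -> ['e', 'b', 'd']
'b': index 1 in ['e', 'b', 'd'] -> ['b', 'e', 'd']
'd': index 2 in ['b', 'e', 'd'] -> ['d', 'b', 'e']
'e': index 2 in ['d', 'b', 'e'] -> ['e', 'd', 'b']
'e': index 0 in ['e', 'd', 'b'] -> ['e', 'd', 'b']


Output: [2, 1, 2, 2, 0, 2, 1, 1, 2, 2, 0]


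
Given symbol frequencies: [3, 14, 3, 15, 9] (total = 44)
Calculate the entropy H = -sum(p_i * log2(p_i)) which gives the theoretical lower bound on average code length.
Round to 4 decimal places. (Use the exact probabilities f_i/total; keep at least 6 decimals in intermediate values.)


Per-symbol terms -p_i * log2(p_i) with p_i = f_i/44:
  p = 3/44 = 0.068182: log2(p) = -3.874469, -p*log2(p) = 0.264168
  p = 14/44 = 0.318182: log2(p) = -1.652077, -p*log2(p) = 0.525661
  p = 3/44 = 0.068182: log2(p) = -3.874469, -p*log2(p) = 0.264168
  p = 15/44 = 0.340909: log2(p) = -1.552541, -p*log2(p) = 0.529275
  p = 9/44 = 0.204545: log2(p) = -2.289507, -p*log2(p) = 0.468308
H = 0.264168 + 0.525661 + 0.264168 + 0.529275 + 0.468308 = 2.051580

H = 2.0516 bits/symbol


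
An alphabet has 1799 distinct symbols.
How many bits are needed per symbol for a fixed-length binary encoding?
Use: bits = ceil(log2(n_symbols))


log2(1799) = 10.813
Bracket: 2^10 = 1024 < 1799 <= 2^11 = 2048
So ceil(log2(1799)) = 11

bits = ceil(log2(1799)) = ceil(10.813) = 11 bits


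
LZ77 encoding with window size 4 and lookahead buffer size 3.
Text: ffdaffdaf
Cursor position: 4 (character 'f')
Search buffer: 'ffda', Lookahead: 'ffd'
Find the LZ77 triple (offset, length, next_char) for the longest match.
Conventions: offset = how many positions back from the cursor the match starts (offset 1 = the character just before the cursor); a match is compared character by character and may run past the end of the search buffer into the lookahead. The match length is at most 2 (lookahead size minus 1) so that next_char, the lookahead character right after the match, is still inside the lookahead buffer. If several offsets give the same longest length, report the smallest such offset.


Try each offset into the search buffer:
  offset=1 (pos 3, char 'a'): match length 0
  offset=2 (pos 2, char 'd'): match length 0
  offset=3 (pos 1, char 'f'): match length 1
  offset=4 (pos 0, char 'f'): match length 2
Longest match has length 2 at offset 4.
next_char = character at position 4 + 2 = 6 -> 'd'

Best match: offset=4, length=2 (matching 'ff' starting at position 0)
LZ77 triple: (4, 2, 'd')


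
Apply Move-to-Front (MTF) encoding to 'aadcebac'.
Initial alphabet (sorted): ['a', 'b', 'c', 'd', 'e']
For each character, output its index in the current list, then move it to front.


MTF encoding:
'a': index 0 in ['a', 'b', 'c', 'd', 'e'] -> ['a', 'b', 'c', 'd', 'e']
'a': index 0 in ['a', 'b', 'c', 'd', 'e'] -> ['a', 'b', 'c', 'd', 'e']
'd': index 3 in ['a', 'b', 'c', 'd', 'e'] -> ['d', 'a', 'b', 'c', 'e']
'c': index 3 in ['d', 'a', 'b', 'c', 'e'] -> ['c', 'd', 'a', 'b', 'e']
'e': index 4 in ['c', 'd', 'a', 'b', 'e'] -> ['e', 'c', 'd', 'a', 'b']
'b': index 4 in ['e', 'c', 'd', 'a', 'b'] -> ['b', 'e', 'c', 'd', 'a']
'a': index 4 in ['b', 'e', 'c', 'd', 'a'] -> ['a', 'b', 'e', 'c', 'd']
'c': index 3 in ['a', 'b', 'e', 'c', 'd'] -> ['c', 'a', 'b', 'e', 'd']


Output: [0, 0, 3, 3, 4, 4, 4, 3]


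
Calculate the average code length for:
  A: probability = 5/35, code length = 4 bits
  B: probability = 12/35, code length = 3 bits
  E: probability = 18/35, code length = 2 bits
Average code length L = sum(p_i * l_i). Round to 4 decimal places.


Weighted contributions p_i * l_i:
  A: (5/35) * 4 = 20/35
  B: (12/35) * 3 = 36/35
  E: (18/35) * 2 = 36/35
Sum = (20 + 36 + 36)/35 = 92/35

L = 92/35 = 2.6286 bits/symbol


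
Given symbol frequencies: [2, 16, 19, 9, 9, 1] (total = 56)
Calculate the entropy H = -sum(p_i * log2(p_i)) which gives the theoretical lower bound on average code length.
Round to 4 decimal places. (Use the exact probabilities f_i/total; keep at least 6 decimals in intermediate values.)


Per-symbol terms -p_i * log2(p_i) with p_i = f_i/56:
  p = 2/56 = 0.035714: log2(p) = -4.807355, -p*log2(p) = 0.171691
  p = 16/56 = 0.285714: log2(p) = -1.807355, -p*log2(p) = 0.516387
  p = 19/56 = 0.339286: log2(p) = -1.559427, -p*log2(p) = 0.529091
  p = 9/56 = 0.160714: log2(p) = -2.637430, -p*log2(p) = 0.423873
  p = 9/56 = 0.160714: log2(p) = -2.637430, -p*log2(p) = 0.423873
  p = 1/56 = 0.017857: log2(p) = -5.807355, -p*log2(p) = 0.103703
H = 0.171691 + 0.516387 + 0.529091 + 0.423873 + 0.423873 + 0.103703 = 2.168618

H = 2.1686 bits/symbol
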